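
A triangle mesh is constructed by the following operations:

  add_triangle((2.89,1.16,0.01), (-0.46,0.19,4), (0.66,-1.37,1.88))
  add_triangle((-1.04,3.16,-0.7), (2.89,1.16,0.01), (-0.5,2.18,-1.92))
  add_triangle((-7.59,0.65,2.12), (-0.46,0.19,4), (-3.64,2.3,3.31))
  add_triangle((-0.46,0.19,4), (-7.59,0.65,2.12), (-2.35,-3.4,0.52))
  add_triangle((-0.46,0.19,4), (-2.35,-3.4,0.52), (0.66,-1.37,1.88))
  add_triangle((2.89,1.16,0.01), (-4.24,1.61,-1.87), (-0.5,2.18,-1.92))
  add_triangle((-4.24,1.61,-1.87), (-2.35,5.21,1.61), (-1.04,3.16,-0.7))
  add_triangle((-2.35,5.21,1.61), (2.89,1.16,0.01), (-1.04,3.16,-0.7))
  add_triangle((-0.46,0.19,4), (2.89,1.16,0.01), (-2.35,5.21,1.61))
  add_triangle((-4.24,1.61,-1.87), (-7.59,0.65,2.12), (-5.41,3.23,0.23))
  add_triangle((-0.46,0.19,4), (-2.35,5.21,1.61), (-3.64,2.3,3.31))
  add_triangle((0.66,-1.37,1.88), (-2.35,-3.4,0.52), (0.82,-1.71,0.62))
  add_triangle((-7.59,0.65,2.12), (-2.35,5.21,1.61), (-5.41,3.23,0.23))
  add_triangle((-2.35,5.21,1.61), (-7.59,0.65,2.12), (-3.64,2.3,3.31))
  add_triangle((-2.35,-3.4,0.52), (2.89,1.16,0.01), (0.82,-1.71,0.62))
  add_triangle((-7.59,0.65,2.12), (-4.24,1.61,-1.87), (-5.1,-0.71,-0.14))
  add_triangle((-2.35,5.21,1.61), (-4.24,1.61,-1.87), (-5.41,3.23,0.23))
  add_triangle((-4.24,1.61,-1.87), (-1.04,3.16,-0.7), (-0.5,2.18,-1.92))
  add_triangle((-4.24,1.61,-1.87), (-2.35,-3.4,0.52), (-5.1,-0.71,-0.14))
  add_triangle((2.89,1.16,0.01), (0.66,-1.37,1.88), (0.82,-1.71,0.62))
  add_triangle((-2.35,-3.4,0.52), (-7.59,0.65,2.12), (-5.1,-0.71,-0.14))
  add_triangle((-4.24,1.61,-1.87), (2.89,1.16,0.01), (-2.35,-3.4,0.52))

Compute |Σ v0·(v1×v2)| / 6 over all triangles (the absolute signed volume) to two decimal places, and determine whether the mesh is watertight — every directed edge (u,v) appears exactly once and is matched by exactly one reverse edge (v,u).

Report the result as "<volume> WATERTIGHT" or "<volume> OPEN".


Per-triangle v0·(v1×v2)/6:
  t1: +3.4900
  t2: +2.5069
  t3: +9.3006
  t4: +17.6110
  t5: +4.2285
  t6: -0.9326
  t7: +5.9074
  t8: +4.8523
  t9: +11.5680
  t10: +8.6689
  t11: +8.0621
  t12: +1.5686
  t13: +11.4546
  t14: +12.1320
  t15: +0.2116
  t16: +6.8984
  t17: +5.7831
  t18: +2.9814
  t19: +3.4871
  t20: +1.3583
  t21: +6.9294
  t22: +1.3530
Σ = +129.4206 → |volume| = 129.42

Directed edges: 66 total, each appears once with its reverse present → watertight.

129.42 WATERTIGHT


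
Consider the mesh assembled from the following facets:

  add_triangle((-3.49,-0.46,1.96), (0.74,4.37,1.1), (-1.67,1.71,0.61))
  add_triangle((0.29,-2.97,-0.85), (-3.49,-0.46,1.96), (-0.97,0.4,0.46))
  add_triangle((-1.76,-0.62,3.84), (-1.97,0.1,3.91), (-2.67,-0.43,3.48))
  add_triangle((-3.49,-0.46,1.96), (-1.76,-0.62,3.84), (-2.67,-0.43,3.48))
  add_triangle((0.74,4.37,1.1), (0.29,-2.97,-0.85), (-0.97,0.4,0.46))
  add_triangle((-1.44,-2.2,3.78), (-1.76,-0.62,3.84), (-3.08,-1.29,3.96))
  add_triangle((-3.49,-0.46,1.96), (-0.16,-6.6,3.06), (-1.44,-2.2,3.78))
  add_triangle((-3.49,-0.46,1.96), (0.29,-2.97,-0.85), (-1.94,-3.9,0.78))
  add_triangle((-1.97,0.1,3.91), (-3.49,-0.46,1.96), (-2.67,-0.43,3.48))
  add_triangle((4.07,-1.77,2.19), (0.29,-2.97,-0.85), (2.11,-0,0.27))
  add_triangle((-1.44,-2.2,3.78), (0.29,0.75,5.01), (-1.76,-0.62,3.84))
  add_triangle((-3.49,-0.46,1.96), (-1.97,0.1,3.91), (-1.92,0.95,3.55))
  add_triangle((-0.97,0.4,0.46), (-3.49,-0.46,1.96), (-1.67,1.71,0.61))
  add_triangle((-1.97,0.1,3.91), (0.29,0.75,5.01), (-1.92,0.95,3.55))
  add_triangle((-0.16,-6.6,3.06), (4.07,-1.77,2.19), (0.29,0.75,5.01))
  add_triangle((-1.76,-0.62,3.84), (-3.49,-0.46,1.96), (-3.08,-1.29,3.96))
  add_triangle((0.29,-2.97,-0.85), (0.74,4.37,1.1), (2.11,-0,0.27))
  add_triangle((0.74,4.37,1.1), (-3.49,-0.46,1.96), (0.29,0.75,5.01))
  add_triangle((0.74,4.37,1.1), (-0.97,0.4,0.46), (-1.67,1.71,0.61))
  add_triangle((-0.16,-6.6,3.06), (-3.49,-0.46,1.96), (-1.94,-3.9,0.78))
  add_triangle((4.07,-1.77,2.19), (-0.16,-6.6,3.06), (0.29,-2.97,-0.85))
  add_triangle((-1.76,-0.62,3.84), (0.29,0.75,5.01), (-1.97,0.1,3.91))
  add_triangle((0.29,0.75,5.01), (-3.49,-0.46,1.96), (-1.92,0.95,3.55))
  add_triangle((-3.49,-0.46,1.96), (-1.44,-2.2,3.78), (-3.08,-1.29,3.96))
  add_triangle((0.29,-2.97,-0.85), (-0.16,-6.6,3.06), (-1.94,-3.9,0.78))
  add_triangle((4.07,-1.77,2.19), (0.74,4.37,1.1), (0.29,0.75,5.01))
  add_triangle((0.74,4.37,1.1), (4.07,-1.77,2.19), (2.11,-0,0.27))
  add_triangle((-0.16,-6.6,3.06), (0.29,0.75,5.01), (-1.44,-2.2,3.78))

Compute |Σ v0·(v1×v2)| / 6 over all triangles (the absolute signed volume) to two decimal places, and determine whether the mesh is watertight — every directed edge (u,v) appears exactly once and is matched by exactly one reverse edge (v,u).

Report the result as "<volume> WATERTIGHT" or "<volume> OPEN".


Per-triangle v0·(v1×v2)/6:
  t1: +2.5164
  t2: +0.3593
  t3: +0.4881
  t4: +0.3175
  t5: -0.1301
  t6: +1.4088
  t7: +7.8974
  t8: +0.9150
  t9: +0.5417
  t10: +2.2956
  t11: +2.9231
  t12: +1.4449
  t13: -0.0055
  t14: +1.6290
  t15: +23.8300
  t16: +0.9630
  t17: +0.3133
  t18: +12.2279
  t19: -0.3771
  t20: +7.4804
  t21: +10.6207
  t22: +1.3880
  t23: -2.5966
  t24: +1.0799
  t25: +4.9302
  t26: +15.0312
  t27: +3.1909
  t28: +8.9976
Σ = +109.6803 → |volume| = 109.68

Directed edges: 84 total, each appears once with its reverse present → watertight.

109.68 WATERTIGHT


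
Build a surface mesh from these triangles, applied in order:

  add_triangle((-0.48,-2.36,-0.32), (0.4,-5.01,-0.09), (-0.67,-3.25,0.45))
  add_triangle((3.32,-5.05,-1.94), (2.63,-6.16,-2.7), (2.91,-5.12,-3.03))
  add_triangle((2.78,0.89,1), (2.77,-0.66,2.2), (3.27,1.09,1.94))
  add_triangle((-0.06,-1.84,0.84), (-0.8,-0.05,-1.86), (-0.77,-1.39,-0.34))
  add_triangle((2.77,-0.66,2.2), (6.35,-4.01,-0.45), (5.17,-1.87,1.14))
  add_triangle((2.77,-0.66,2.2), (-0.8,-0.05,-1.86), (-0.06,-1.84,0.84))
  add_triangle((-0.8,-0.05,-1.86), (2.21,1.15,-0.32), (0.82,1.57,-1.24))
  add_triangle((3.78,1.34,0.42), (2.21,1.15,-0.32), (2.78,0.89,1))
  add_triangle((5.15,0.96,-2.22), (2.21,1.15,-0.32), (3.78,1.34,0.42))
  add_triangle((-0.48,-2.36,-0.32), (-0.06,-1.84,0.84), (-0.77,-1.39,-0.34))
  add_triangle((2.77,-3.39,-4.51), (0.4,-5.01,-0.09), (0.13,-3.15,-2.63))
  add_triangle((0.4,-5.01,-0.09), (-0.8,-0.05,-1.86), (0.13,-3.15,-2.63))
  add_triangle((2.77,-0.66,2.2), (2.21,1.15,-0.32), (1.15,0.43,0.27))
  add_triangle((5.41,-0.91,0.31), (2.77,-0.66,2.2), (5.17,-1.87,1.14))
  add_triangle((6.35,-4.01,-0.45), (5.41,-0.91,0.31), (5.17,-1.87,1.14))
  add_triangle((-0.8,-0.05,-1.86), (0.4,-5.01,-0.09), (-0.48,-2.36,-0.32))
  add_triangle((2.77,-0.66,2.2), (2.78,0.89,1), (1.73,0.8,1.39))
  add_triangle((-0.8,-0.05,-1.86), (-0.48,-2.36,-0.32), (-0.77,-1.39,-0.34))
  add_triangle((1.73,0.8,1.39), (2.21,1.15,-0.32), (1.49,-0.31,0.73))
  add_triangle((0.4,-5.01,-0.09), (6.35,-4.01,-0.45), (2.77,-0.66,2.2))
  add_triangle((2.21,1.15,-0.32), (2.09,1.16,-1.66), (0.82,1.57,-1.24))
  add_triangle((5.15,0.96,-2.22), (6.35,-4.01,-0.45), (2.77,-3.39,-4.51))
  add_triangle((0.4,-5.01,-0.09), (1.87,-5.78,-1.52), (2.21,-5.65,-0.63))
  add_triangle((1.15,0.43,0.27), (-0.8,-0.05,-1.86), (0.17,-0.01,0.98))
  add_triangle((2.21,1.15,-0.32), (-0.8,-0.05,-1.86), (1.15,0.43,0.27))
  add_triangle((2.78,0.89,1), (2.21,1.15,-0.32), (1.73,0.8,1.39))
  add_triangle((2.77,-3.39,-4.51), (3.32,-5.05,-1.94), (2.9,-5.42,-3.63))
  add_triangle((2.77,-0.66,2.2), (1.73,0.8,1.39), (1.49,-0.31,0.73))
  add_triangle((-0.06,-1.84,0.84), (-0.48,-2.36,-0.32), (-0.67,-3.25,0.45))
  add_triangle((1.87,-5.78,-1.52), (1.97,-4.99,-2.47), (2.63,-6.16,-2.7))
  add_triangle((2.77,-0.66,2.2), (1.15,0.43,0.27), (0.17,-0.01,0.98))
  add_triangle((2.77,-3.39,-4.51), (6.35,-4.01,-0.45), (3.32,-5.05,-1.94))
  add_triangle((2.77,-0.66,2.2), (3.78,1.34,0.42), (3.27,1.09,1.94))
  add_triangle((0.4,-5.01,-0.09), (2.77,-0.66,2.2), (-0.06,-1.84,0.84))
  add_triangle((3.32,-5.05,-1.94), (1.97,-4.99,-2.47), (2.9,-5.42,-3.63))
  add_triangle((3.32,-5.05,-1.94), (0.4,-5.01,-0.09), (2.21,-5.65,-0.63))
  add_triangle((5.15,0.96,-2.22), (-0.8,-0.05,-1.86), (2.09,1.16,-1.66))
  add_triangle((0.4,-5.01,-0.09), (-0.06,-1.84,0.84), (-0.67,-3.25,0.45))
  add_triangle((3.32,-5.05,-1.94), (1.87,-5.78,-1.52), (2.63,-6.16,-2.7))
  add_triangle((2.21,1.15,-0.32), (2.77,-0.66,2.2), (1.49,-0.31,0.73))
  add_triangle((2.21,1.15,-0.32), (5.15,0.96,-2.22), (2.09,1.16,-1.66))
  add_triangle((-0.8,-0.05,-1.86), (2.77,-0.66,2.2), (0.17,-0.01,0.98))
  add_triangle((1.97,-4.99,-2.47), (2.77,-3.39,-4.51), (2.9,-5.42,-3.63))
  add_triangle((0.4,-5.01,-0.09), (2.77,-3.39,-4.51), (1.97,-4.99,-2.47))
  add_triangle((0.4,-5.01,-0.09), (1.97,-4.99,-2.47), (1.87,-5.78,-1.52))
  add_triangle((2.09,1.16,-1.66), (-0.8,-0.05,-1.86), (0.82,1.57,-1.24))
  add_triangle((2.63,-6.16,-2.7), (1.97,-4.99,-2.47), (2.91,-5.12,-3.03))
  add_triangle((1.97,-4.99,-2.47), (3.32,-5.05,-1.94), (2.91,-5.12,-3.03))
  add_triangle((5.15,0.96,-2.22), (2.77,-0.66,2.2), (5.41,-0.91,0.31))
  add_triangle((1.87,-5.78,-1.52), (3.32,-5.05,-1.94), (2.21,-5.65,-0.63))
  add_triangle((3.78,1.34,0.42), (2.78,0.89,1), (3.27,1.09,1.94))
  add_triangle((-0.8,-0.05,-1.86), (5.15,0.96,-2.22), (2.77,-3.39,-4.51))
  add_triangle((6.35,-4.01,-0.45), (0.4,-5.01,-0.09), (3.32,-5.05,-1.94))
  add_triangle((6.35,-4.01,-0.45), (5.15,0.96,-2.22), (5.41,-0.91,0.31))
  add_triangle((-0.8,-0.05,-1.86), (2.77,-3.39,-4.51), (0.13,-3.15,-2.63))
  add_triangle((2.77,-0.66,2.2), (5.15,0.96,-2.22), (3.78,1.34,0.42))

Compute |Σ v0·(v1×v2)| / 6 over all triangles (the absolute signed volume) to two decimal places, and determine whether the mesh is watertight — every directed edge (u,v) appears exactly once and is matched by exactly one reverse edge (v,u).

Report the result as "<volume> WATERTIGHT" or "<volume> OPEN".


112.48 WATERTIGHT

Per-triangle v0·(v1×v2)/6:
  t1: +0.4992
  t2: +1.1423
  t3: -0.5714
  t4: -0.1798
  t5: +1.8009
  t6: -1.1470
  t7: -0.6808
  t8: +0.1256
  t9: +0.9533
  t10: +0.1901
  t11: +5.8219
  t12: +1.5390
  t13: +0.1765
  t14: +1.6936
  t15: +2.9722
  t16: +0.8513
  t17: +0.6875
  t18: +0.3081
  t19: -0.6209
  t20: +11.9941
  t21: +0.5417
  t22: +22.4513
  t23: +1.4583
  t24: +0.0213
  t25: -0.0637
  t26: +0.2846
  t27: +2.4959
  t28: -0.2541
  t29: -0.1139
  t30: +0.3405
  t31: +0.2837
  t32: +10.5232
  t33: +1.5485
  t34: +2.3631
  t35: +1.3986
  t36: -1.4288
  t37: +1.3934
  t38: +0.5898
  t39: +1.3788
  t40: +0.3078
  t41: +0.8992
  t42: +0.0766
  t43: +0.6628
  t44: +0.8708
  t45: +0.9412
  t46: +0.8883
  t47: +0.3397
  t48: -0.9604
  t49: +2.9212
  t50: +1.6154
  t51: -0.0647
  t52: +7.6749
  t53: +8.3904
  t54: +8.0117
  t55: +3.2179
  t56: +3.9203
Σ = +112.4811 → |volume| = 112.48

Directed edges: 168 total, each appears once with its reverse present → watertight.


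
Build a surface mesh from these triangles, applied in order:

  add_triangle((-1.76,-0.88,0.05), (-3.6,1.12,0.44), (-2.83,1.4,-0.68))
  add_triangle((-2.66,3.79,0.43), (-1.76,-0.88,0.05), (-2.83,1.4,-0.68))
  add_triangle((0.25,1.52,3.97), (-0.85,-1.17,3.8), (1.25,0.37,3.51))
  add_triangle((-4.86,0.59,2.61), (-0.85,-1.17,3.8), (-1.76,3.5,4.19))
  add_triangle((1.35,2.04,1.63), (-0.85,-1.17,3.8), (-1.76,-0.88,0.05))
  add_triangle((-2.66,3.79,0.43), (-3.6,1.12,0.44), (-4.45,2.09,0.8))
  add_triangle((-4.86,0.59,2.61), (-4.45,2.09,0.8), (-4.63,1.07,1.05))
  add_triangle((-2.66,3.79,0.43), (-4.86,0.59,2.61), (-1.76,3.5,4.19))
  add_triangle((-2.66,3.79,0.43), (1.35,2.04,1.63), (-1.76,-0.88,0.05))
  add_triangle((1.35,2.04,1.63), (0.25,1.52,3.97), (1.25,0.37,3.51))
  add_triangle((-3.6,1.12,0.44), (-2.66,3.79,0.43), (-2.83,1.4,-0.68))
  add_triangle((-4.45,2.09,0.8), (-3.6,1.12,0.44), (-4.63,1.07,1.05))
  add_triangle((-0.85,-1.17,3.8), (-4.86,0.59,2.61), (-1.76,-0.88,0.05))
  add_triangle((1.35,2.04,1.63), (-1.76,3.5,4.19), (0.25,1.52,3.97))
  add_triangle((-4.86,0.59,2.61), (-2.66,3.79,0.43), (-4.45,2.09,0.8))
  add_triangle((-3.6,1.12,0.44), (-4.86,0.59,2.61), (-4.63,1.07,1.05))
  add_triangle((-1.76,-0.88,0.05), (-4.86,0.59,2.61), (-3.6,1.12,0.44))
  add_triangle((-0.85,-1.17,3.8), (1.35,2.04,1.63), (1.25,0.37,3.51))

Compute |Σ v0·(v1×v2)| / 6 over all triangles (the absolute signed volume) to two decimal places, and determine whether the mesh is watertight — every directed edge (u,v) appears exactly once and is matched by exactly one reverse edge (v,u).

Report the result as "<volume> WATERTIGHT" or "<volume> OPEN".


37.70 OPEN

Per-triangle v0·(v1×v2)/6:
  t1: +0.9302
  t2: -1.4347
  t3: +2.4891
  t4: +12.2465
  t5: -1.8764
  t6: +0.4108
  t7: +1.1492
  t8: +11.7705
  t9: -2.3637
  t10: +1.7678
  t11: +1.8562
  t12: +0.2619
  t13: +3.8851
  t14: +3.4607
  t15: +3.2113
  t16: -0.1803
  t17: +1.8181
  t18: -1.7009
Σ = +37.7013 → |volume| = 37.70

Directed edges: 54 total; 6 unmatched, e.g. (0.25,1.52,3.97)→(-0.85,-1.17,3.8) → open.


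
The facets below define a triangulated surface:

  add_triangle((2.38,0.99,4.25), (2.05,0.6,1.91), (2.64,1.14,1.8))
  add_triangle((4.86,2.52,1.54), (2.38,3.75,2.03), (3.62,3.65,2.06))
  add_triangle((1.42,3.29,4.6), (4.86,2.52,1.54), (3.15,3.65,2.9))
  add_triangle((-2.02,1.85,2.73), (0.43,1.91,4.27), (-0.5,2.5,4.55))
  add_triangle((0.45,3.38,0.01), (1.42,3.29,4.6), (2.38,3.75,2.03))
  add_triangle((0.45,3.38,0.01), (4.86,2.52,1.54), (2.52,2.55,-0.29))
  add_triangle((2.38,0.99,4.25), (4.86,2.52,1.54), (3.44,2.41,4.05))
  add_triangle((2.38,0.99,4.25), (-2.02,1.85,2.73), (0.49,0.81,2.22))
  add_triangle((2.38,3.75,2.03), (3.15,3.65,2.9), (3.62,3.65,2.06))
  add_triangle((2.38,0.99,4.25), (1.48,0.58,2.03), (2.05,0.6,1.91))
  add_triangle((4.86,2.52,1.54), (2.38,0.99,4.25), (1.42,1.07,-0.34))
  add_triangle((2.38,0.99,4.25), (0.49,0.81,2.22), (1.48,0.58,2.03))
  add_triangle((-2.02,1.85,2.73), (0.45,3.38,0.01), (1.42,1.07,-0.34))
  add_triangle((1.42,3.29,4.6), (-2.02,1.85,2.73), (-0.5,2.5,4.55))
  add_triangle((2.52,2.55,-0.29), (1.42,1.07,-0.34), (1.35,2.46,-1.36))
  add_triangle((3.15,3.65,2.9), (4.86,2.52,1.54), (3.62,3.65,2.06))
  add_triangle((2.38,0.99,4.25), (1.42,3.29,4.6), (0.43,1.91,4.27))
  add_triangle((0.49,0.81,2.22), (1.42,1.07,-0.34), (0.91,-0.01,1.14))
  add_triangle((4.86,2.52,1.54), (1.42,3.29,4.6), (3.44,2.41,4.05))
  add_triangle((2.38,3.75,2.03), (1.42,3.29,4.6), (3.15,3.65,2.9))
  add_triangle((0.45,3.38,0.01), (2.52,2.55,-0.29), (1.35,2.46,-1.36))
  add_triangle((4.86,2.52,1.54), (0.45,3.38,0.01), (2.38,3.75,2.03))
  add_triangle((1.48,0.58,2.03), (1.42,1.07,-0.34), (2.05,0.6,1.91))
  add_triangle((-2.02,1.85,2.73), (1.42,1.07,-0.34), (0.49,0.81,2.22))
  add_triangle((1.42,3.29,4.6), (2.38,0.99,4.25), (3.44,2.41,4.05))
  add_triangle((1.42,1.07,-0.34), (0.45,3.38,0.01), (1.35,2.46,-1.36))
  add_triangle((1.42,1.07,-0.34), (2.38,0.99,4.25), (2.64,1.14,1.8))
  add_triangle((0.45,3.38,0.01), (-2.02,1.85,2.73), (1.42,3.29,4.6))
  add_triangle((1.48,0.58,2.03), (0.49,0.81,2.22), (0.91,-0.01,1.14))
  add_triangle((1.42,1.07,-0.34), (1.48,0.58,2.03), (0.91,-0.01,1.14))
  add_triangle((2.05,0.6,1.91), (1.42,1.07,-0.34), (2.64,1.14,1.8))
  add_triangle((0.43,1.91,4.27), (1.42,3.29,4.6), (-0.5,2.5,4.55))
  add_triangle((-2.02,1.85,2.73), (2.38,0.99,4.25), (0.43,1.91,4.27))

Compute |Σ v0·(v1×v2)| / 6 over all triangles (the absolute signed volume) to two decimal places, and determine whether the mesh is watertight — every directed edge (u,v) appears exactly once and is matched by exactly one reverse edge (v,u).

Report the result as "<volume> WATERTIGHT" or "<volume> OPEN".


36.58 OPEN

Per-triangle v0·(v1×v2)/6:
  t1: +0.3212
  t2: +0.0282
  t3: +2.8451
  t4: +0.3302
  t5: +3.7465
  t6: +2.6409
  t7: +2.3586
  t8: -0.0885
  t9: +0.7090
  t10: -0.0367
  t11: -0.7888
  t12: -0.1284
  t13: -1.5227
  t14: +1.5056
  t15: +0.2668
  t16: +1.2400
  t17: +2.3324
  t18: -0.5265
  t19: +4.0174
  t20: +1.8543
  t21: +1.5081
  t22: +3.5221
  t23: -0.2290
  t24: -1.6310
  t25: +3.0426
  t26: -0.7863
  t27: +0.5064
  t28: +7.3675
  t29: +0.1235
  t30: +0.2206
  t31: +0.0612
  t32: +1.1568
  t33: +0.6144
Σ = +36.5815 → |volume| = 36.58

Directed edges: 99 total; 3 unmatched, e.g. (4.86,2.52,1.54)→(2.52,2.55,-0.29) → open.


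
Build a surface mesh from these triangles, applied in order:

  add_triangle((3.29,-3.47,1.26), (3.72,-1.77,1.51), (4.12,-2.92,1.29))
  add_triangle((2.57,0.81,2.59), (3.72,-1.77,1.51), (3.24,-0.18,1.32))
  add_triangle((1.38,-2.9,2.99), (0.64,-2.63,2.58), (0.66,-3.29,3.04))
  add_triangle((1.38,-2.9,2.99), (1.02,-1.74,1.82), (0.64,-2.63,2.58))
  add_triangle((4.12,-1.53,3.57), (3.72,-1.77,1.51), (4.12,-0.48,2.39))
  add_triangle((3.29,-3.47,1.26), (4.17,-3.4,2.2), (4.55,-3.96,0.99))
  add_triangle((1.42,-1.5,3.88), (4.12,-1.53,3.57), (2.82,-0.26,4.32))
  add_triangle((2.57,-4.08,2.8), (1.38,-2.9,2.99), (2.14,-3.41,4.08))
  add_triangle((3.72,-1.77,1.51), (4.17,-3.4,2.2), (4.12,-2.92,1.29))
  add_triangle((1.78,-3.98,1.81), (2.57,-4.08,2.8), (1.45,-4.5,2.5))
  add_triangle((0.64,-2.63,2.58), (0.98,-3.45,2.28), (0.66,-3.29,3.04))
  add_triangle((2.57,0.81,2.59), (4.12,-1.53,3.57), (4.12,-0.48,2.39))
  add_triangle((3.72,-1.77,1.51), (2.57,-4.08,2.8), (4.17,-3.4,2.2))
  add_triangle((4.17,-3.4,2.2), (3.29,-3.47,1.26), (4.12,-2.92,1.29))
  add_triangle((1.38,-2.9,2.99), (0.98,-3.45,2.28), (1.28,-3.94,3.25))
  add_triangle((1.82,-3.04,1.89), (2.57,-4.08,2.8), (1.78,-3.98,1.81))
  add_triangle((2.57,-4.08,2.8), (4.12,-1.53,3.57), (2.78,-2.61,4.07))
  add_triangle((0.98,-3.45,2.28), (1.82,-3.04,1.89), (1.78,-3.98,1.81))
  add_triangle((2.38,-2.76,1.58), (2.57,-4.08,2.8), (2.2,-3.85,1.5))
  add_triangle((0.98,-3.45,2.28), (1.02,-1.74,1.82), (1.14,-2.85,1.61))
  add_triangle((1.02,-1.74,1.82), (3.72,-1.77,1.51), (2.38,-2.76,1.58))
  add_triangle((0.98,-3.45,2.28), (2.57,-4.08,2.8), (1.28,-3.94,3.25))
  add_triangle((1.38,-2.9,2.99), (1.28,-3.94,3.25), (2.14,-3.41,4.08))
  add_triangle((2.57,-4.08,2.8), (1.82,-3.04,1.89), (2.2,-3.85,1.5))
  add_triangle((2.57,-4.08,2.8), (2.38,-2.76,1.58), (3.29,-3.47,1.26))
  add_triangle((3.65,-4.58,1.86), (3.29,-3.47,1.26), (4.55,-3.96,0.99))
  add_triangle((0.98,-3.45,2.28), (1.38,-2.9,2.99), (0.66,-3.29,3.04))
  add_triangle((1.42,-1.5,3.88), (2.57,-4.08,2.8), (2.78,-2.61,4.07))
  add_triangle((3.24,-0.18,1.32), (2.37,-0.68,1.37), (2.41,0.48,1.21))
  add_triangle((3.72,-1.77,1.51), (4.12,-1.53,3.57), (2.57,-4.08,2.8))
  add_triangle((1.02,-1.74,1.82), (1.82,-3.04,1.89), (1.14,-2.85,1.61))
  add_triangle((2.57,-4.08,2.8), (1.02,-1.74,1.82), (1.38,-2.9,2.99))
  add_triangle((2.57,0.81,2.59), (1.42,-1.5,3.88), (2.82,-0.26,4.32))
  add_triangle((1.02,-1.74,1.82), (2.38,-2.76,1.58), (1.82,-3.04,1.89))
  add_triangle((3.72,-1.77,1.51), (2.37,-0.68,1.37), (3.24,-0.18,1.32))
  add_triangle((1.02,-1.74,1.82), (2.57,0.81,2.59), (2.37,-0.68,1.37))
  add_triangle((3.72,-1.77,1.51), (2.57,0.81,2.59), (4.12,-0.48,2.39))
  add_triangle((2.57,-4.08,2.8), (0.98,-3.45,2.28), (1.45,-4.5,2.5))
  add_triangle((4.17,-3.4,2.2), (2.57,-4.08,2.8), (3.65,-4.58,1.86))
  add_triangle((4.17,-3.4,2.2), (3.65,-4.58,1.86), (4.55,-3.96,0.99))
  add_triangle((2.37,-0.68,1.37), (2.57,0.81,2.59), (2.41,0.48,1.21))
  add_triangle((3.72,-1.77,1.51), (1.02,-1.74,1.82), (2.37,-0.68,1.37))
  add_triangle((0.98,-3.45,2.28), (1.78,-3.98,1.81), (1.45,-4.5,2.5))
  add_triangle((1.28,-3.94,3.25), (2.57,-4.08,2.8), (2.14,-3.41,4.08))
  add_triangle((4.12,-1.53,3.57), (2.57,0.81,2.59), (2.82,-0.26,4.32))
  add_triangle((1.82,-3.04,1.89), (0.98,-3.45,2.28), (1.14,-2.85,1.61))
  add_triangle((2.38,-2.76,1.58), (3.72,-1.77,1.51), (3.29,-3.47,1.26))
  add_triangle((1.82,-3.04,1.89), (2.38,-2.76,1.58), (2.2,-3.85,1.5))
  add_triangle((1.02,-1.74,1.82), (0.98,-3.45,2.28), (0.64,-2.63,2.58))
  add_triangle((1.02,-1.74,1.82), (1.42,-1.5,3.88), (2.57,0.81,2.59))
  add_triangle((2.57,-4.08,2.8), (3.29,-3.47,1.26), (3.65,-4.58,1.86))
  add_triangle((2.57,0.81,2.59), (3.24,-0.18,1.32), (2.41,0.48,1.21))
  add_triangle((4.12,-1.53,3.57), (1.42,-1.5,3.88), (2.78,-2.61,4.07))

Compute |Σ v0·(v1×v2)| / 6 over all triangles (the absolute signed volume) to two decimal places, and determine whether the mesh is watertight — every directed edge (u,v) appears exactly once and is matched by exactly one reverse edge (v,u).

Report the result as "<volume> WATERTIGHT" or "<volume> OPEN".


Per-triangle v0·(v1×v2)/6:
  t1: -0.4066
  t2: +1.2997
  t3: +0.0465
  t4: -0.0045
  t5: +1.5502
  t6: -0.6893
  t7: +2.6856
  t8: -0.5231
  t9: +0.6375
  t10: +0.5767
  t11: -0.0796
  t12: +1.6914
  t13: +0.6435
  t14: +0.6288
  t15: -0.1074
  t16: +0.0376
  t17: +2.9444
  t18: -0.4067
  t19: +0.5463
  t20: -0.2100
  t21: -0.9412
  t22: +0.5147
  t23: +0.0409
  t24: +0.0437
  t25: -0.2533
  t26: -0.0888
  t27: +0.4464
  t28: +1.4656
  t29: -0.2016
  t30: +3.8303
  t31: -0.2136
  t32: +0.1384
  t33: -0.0279
  t34: -0.2707
  t35: -0.3431
  t36: -1.3834
  t37: -0.5152
  t38: +0.3947
  t39: +1.7004
  t40: +1.5609
  t41: -0.6230
  t42: -0.7076
  t43: -0.0960
  t44: +1.4189
  t45: +2.0772
  t46: +0.1278
  t47: -0.8011
  t48: -0.3367
  t49: -0.2958
  t50: -1.5017
  t51: -0.3801
  t52: +0.3941
  t53: +1.7608
Σ = +17.7951 → |volume| = 17.80

Directed edges: 159 total; 3 unmatched, e.g. (1.42,-1.5,3.88)→(2.57,-4.08,2.8) → open.

17.80 OPEN


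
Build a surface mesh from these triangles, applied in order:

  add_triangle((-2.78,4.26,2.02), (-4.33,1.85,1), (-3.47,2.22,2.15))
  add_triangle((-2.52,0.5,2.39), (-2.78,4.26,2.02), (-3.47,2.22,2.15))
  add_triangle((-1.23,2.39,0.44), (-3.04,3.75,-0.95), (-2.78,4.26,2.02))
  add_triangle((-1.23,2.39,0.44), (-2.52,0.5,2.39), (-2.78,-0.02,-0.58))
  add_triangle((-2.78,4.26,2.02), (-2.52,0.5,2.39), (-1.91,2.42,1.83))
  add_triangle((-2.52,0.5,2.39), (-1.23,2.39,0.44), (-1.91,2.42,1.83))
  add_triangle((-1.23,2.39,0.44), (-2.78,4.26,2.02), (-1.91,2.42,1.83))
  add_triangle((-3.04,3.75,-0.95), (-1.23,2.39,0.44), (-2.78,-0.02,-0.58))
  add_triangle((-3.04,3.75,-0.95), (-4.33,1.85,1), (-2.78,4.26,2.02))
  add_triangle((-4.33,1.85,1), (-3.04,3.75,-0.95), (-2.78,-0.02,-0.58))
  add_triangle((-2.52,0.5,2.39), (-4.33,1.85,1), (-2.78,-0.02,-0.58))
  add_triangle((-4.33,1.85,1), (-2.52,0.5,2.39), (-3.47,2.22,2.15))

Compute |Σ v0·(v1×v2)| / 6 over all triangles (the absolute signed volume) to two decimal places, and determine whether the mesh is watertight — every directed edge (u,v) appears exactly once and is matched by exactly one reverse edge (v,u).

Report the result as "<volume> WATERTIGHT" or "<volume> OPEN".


Per-triangle v0·(v1×v2)/6:
  t1: +2.2567
  t2: +1.3805
  t3: +0.9304
  t4: -3.0735
  t5: +0.5574
  t6: -0.6395
  t7: -0.0031
  t8: -1.5684
  t9: +6.1004
  t10: +3.6016
  t11: +2.0844
  t12: +1.5234
Σ = +13.1504 → |volume| = 13.15

Directed edges: 36 total, each appears once with its reverse present → watertight.

13.15 WATERTIGHT


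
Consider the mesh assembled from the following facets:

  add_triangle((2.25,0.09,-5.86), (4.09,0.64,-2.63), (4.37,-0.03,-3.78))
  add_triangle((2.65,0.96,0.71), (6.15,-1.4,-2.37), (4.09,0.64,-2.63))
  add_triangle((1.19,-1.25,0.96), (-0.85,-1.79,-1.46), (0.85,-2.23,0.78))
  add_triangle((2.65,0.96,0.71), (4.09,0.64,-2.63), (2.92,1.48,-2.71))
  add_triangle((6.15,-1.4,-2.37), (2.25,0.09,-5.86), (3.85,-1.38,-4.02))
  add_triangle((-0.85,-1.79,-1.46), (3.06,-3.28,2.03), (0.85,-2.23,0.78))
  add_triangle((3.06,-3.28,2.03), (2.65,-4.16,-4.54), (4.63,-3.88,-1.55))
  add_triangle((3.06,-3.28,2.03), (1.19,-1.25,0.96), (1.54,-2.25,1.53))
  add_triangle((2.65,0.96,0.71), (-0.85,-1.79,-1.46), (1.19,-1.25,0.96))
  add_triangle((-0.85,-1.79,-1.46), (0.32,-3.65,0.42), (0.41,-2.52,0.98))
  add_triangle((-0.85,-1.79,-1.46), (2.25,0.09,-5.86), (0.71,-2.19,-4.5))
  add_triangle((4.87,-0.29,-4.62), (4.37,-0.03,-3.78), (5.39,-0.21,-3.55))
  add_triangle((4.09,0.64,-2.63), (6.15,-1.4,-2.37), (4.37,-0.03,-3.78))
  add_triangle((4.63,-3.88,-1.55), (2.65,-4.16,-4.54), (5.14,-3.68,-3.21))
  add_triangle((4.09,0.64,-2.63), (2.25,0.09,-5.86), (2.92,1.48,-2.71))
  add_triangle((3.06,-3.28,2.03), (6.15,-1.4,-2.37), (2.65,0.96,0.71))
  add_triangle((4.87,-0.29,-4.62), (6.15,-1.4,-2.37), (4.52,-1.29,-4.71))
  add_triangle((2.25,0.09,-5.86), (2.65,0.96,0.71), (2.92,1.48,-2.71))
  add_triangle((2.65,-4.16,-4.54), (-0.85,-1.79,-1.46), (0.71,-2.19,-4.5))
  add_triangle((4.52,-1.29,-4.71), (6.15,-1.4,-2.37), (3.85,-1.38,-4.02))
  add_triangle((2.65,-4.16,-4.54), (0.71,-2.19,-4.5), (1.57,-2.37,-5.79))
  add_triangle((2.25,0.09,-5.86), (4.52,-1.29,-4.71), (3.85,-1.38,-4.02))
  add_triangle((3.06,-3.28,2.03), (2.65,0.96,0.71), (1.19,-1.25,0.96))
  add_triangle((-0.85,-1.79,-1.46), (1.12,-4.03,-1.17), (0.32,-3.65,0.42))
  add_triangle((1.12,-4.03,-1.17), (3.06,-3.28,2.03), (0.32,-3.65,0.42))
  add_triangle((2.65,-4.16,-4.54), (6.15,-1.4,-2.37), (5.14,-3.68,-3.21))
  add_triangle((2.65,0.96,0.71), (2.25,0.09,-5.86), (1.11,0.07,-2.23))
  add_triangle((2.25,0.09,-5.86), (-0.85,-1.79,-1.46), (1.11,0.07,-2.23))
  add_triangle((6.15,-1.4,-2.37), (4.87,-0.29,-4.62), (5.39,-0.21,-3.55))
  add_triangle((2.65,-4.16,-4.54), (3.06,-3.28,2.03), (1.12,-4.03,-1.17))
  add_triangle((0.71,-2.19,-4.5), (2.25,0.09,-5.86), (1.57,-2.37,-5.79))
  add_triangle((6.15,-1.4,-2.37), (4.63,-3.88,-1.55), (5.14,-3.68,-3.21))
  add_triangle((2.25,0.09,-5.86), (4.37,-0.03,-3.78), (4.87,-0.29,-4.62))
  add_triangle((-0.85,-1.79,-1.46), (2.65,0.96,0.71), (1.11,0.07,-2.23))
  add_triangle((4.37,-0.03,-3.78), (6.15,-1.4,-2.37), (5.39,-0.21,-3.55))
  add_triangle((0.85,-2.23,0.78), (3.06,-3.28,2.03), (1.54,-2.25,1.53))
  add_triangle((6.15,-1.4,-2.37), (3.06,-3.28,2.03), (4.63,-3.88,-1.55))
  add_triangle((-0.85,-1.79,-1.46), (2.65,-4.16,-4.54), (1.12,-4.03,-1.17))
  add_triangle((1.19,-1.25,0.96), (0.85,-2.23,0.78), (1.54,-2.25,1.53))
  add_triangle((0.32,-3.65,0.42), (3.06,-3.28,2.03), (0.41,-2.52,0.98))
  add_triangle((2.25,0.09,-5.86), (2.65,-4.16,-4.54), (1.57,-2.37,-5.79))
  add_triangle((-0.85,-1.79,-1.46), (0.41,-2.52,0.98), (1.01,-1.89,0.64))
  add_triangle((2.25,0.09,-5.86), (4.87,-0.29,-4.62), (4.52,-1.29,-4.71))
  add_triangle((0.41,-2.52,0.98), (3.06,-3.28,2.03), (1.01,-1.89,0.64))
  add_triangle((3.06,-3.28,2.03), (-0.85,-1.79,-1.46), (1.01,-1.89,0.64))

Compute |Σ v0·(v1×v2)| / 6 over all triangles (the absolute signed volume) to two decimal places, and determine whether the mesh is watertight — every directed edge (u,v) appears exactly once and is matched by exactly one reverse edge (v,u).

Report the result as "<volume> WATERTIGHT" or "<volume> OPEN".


81.96 OPEN

Per-triangle v0·(v1×v2)/6:
  t1: +1.9741
  t2: +4.4765
  t3: -0.2555
  t4: +1.9930
  t5: -4.1427
  t6: +0.9005
  t7: +6.5882
  t8: +0.0588
  t9: -1.3346
  t10: +0.2311
  t11: +1.3106
  t12: +0.2592
  t13: +2.3330
  t14: +3.9971
  t15: +3.2264
  t16: +9.7265
  t17: +3.2246
  t18: -2.3235
  t19: +3.1460
  t20: +0.8534
  t21: +1.6098
  t22: +0.7492
  t23: +0.3442
  t24: +1.7777
  t25: +3.5261
  t26: +4.5713
  t27: -0.1386
  t28: -0.4000
  t29: +1.6238
  t30: +7.8009
  t31: +1.0033
  t32: +4.1633
  t33: +0.7627
  t34: -1.4736
  t35: -0.7283
  t36: +0.2759
  t37: +8.6758
  t38: +3.9594
  t39: -0.0645
  t40: +0.9737
  t41: +4.8759
  t42: -0.6817
  t43: +3.1636
  t44: -0.3234
  t45: -0.3276
Σ = +81.9613 → |volume| = 81.96

Directed edges: 135 total; 3 unmatched, e.g. (6.15,-1.4,-2.37)→(2.25,0.09,-5.86) → open.


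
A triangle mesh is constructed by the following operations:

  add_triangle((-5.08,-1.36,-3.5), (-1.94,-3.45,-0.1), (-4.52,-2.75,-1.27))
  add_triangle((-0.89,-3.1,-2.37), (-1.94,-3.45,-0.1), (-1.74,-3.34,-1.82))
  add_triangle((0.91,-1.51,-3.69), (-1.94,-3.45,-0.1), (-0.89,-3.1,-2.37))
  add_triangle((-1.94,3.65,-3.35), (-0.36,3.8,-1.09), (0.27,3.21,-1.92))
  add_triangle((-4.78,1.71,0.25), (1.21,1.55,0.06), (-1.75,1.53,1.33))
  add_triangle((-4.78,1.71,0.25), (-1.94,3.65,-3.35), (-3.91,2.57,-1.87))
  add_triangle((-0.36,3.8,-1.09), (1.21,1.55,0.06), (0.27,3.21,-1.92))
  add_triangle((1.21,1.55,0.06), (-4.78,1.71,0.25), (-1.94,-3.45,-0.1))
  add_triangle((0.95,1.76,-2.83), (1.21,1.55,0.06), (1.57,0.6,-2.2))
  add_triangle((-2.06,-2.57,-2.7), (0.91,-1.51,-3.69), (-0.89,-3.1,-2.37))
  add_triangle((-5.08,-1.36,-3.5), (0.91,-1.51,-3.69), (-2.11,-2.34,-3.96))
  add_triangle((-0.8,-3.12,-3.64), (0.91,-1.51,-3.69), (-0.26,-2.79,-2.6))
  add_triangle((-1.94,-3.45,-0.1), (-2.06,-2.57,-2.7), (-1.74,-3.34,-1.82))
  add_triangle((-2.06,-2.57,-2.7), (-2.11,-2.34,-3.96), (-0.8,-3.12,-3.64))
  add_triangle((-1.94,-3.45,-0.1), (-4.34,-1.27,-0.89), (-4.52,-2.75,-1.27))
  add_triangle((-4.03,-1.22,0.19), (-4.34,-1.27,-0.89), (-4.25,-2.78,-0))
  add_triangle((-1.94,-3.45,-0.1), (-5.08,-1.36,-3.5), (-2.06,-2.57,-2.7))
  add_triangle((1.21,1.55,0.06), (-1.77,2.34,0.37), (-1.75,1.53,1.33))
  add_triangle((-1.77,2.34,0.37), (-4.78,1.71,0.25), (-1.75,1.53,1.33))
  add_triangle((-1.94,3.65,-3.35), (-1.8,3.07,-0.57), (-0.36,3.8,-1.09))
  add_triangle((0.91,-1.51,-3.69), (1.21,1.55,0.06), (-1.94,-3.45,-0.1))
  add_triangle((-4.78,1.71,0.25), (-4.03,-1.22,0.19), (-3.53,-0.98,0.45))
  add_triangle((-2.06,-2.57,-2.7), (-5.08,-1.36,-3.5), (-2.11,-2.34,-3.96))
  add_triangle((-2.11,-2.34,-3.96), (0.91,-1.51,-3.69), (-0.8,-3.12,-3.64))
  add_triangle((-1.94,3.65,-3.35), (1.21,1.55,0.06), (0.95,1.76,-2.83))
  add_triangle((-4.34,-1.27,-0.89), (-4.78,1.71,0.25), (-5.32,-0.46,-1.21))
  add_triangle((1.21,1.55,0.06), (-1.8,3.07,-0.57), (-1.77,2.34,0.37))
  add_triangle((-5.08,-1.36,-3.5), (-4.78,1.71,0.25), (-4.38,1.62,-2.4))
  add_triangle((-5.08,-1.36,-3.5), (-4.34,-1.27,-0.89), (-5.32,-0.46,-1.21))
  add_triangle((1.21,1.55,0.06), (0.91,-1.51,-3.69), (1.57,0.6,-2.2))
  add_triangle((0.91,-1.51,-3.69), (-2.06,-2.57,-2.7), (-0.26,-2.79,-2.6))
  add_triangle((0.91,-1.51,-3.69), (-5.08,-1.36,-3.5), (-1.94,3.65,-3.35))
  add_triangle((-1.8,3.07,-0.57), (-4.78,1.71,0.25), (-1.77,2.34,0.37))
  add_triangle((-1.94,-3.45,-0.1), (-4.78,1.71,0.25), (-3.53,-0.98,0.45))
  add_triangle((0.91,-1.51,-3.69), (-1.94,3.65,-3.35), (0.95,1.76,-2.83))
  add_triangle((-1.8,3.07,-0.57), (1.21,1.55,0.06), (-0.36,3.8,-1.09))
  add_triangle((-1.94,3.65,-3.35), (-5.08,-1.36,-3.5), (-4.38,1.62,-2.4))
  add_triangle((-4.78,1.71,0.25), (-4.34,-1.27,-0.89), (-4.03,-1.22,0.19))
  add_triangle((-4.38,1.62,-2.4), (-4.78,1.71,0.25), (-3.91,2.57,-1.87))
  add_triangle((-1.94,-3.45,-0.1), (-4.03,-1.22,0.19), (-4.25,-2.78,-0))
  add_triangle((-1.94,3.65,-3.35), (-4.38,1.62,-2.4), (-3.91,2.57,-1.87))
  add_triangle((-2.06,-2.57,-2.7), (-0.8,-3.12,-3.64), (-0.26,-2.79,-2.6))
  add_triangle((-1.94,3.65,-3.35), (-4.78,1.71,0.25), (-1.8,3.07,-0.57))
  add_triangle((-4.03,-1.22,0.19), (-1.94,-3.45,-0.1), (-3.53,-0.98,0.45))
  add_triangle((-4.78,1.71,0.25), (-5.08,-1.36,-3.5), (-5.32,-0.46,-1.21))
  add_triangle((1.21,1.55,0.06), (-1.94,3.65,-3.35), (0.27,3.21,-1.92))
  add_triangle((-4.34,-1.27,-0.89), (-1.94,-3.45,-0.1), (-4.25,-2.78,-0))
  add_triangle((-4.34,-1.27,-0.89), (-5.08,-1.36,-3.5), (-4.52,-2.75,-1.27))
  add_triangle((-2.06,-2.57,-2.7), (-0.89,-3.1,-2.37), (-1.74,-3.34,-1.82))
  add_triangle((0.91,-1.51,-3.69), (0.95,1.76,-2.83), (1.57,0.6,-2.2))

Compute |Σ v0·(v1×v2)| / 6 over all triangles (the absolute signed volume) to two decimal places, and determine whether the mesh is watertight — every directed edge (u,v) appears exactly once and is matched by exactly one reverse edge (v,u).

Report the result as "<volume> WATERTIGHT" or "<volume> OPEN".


Per-triangle v0·(v1×v2)/6:
  t1: +2.9636
  t2: +0.6642
  t3: +0.5175
  t4: +1.8463
  t5: -1.8676
  t6: +1.6648
  t7: +1.0422
  t8: +0.0888
  t9: +1.0682
  t10: +2.2424
  t11: +2.7670
  t12: +0.8984
  t13: +0.8178
  t14: +1.1303
  t15: +1.0228
  t16: +1.1039
  t17: +5.2912
  t18: +0.9682
  t19: +1.4842
  t20: +2.5148
  t21: +0.7247
  t22: +0.5998
  t23: +2.3584
  t24: +2.3438
  t25: +3.2034
  t26: +1.2436
  t27: +0.9430
  t28: +6.8142
  t29: +1.9393
  t30: +0.1662
  t31: -2.0815
  t32: +18.2285
  t33: +1.4393
  t34: -1.2361
  t35: +5.7426
  t36: +0.7492
  t37: +6.9410
  t38: +2.3218
  t39: +2.3654
  t40: +0.1932
  t41: +2.4595
  t42: +0.5478
  t43: +5.1069
  t44: +0.5339
  t45: +3.3224
  t46: -0.5127
  t47: +1.4861
  t48: +2.5694
  t49: +0.7978
  t50: +1.6113
Σ = +101.1512 → |volume| = 101.15

Directed edges: 150 total, each appears once with its reverse present → watertight.

101.15 WATERTIGHT


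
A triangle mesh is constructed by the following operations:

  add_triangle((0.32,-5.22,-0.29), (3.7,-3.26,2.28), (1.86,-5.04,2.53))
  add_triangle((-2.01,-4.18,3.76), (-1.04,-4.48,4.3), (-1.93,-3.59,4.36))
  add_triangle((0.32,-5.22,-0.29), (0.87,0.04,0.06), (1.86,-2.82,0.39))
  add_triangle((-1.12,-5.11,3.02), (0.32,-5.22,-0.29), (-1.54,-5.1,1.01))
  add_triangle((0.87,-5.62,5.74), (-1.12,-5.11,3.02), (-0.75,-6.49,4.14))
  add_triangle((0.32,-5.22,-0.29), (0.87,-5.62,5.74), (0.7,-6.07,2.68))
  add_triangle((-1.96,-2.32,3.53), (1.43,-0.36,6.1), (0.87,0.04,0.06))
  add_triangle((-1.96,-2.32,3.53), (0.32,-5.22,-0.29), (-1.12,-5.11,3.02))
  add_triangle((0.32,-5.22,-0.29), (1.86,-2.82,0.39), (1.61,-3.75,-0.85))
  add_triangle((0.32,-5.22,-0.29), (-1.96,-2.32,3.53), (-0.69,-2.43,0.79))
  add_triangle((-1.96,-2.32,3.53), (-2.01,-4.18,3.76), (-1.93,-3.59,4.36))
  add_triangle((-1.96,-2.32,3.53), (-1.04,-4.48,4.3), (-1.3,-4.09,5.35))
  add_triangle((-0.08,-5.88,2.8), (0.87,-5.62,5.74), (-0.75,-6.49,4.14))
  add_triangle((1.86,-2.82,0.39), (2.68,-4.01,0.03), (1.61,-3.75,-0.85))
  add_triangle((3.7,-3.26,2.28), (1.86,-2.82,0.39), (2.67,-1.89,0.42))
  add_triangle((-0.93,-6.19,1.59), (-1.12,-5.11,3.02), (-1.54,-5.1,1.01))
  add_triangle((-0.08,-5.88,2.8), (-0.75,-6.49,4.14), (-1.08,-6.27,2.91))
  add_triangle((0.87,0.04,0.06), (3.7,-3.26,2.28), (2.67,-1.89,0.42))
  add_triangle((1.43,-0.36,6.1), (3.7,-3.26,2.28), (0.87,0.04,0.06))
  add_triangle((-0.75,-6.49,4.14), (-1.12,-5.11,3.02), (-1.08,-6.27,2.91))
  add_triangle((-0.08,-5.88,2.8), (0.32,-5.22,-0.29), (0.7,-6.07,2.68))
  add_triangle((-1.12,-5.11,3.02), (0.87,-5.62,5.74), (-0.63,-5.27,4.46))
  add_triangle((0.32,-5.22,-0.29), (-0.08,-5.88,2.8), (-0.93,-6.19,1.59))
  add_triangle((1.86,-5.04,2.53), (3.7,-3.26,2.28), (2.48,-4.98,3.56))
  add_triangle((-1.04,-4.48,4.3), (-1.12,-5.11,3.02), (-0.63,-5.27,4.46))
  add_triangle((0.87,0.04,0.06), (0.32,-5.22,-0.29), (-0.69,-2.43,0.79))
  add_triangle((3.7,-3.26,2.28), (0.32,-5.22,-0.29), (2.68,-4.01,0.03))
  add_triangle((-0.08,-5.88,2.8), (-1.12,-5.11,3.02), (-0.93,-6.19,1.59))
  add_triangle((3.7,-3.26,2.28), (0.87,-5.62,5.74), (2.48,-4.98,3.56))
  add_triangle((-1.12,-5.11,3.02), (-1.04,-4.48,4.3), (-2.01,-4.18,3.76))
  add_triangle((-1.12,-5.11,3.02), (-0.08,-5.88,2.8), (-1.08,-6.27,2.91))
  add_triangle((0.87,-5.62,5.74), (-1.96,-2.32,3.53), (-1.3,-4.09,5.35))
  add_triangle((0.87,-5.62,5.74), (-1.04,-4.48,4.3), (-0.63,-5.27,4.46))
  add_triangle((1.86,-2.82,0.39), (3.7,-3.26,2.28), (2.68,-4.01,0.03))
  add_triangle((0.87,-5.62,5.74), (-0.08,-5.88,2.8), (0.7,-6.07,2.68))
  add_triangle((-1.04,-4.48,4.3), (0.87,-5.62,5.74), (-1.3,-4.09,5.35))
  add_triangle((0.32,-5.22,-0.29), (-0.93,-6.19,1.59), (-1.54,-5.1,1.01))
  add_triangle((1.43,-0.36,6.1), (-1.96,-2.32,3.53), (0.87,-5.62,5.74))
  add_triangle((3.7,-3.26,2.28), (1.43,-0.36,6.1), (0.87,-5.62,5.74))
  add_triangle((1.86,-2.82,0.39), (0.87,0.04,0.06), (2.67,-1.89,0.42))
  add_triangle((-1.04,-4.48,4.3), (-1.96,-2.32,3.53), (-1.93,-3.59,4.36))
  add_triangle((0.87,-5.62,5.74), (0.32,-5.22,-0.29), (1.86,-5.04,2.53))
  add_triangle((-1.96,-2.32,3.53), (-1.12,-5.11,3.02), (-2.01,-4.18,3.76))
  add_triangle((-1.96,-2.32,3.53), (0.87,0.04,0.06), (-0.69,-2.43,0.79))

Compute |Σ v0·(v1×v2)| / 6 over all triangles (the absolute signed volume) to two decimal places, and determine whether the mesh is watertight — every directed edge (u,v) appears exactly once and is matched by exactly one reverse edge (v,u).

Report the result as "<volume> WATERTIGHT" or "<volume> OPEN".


Per-triangle v0·(v1×v2)/6:
  t1: +5.2358
  t2: +0.9161
  t3: +0.3301
  t4: -3.7125
  t5: +0.8402
  t6: -0.3471
  t7: -1.7142
  t8: +1.4802
  t9: -1.5982
  t10: +0.9789
  t11: +0.4604
  t12: +1.1706
  t13: +2.9602
  t14: -0.2355
  t15: +1.1082
  t16: +1.4720
  t17: +1.0722
  t18: +0.4736
  t19: +2.8599
  t20: +0.5319
  t21: +2.0481
  t22: +1.3268
  t23: +2.8209
  t24: +1.8764
  t25: +0.8054
  t26: -0.7443
  t27: +4.4422
  t28: +1.8839
  t29: +2.8880
  t30: +1.4755
  t31: -0.6498
  t32: -0.4461
  t33: +1.1246
  t34: -0.4123
  t35: +2.5450
  t36: +2.4032
  t37: +1.6436
  t38: +13.9459
  t39: +18.5077
  t40: +0.0230
  t41: +0.0968
  t42: +6.8822
  t43: -0.4169
  t44: -1.0037
Σ = +77.3490 → |volume| = 77.35

Directed edges: 132 total; 6 unmatched, e.g. (1.61,-3.75,-0.85)→(0.32,-5.22,-0.29) → open.

77.35 OPEN


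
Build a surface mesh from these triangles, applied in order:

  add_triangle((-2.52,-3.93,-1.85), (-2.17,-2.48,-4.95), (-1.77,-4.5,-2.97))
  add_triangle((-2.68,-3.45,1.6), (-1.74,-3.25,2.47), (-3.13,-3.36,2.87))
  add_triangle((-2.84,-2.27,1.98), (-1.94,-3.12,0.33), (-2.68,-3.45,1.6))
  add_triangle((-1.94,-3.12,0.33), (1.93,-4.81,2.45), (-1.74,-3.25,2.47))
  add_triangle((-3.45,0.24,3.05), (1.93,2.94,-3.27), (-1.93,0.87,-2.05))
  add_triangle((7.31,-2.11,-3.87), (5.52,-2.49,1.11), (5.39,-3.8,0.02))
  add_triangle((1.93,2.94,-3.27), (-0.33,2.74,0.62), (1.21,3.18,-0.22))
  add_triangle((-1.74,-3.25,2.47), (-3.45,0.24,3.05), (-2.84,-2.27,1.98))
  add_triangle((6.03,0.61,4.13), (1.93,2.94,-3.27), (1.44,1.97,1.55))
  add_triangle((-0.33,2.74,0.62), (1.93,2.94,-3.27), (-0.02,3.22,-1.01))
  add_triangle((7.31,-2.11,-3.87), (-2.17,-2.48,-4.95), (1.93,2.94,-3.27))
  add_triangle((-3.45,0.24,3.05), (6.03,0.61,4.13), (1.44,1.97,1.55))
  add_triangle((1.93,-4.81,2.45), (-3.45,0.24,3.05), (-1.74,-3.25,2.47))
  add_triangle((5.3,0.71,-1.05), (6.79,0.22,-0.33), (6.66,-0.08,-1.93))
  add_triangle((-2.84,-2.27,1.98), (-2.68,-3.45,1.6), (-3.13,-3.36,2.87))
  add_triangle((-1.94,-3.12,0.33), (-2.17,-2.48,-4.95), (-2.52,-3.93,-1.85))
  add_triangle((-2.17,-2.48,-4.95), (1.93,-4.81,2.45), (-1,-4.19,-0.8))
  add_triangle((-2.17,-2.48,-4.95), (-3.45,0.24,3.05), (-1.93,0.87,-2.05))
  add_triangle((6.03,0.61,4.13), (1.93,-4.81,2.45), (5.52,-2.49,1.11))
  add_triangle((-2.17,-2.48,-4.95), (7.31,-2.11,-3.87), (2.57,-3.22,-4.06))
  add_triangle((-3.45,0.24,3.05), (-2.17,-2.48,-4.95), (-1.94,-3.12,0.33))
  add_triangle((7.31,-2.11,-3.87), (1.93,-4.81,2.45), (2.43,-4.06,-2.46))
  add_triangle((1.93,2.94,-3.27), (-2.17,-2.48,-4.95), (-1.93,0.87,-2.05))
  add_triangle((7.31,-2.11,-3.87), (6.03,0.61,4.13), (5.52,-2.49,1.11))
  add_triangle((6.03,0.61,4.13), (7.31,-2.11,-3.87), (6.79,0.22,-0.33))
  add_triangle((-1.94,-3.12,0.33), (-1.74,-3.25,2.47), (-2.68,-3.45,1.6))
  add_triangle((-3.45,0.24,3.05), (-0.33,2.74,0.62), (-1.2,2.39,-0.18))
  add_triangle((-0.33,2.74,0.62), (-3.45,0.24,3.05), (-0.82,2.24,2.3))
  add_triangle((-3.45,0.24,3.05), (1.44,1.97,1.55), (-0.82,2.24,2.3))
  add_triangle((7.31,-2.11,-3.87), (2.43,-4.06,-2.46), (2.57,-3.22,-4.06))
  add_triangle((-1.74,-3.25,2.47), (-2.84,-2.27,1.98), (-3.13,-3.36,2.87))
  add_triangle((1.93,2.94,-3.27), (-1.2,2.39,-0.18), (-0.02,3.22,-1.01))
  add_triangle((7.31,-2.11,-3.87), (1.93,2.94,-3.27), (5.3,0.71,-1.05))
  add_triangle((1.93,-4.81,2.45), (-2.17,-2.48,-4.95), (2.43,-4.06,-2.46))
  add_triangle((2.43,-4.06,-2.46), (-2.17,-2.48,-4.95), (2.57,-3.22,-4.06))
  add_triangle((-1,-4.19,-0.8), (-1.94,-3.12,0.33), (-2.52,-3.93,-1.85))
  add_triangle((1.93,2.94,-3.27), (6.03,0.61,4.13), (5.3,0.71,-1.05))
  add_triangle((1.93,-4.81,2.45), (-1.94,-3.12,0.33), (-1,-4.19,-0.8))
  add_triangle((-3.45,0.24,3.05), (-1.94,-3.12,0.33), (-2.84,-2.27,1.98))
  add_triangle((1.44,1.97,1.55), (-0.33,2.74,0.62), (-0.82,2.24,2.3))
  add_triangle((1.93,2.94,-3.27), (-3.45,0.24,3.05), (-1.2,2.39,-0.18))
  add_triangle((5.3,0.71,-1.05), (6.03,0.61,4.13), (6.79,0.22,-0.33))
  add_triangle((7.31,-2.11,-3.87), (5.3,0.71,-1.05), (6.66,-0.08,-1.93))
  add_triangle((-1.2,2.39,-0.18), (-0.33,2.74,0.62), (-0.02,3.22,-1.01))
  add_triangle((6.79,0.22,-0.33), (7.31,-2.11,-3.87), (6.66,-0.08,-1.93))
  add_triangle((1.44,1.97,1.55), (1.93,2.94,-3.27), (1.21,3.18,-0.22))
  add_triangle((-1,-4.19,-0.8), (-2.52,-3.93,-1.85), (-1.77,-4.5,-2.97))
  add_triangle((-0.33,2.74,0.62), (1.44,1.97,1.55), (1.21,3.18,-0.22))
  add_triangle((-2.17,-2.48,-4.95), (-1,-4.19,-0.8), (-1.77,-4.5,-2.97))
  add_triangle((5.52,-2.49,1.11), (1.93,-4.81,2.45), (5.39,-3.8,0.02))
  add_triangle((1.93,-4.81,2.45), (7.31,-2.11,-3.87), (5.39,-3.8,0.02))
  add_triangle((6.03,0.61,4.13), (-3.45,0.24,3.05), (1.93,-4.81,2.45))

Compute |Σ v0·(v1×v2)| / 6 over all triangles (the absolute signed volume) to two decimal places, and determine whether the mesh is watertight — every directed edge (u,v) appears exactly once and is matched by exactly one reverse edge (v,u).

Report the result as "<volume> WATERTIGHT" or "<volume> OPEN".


Per-triangle v0·(v1×v2)/6:
  t1: +3.0872
  t2: +0.8796
  t3: +0.4336
  t4: +5.1572
  t5: +5.9783
  t6: +7.8860
  t7: +1.8827
  t8: +2.3507
  t9: +9.9740
  t10: +1.1525
  t11: +34.4934
  t12: +9.5906
  t13: +5.5512
  t14: +1.2437
  t15: +0.5349
  t16: +0.5329
  t17: +5.9099
  t18: +8.5881
  t19: +16.8905
  t20: +8.1977
  t21: +10.7596
  t22: +20.2867
  t23: +9.1596
  t24: +19.5469
  t25: +10.0978
  t26: +0.7717
  t27: +2.3740
  t28: +2.0487
  t29: +1.6686
  t30: +7.5025
  t31: -0.0947
  t32: +0.8977
  t33: +13.6162
  t34: +15.4785
  t35: +6.7143
  t36: +1.9407
  t37: +12.1075
  t38: +4.8016
  t39: +0.9719
  t40: +1.6509
  t41: -0.1195
  t42: +3.0661
  t43: +0.4136
  t44: +0.8453
  t45: +3.0896
  t46: +1.8472
  t47: +1.7975
  t48: +1.5230
  t49: -0.1504
  t50: +6.4519
  t51: +5.3967
  t52: +27.8963
Σ = +324.6726 → |volume| = 324.67

Directed edges: 156 total, each appears once with its reverse present → watertight.

324.67 WATERTIGHT
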